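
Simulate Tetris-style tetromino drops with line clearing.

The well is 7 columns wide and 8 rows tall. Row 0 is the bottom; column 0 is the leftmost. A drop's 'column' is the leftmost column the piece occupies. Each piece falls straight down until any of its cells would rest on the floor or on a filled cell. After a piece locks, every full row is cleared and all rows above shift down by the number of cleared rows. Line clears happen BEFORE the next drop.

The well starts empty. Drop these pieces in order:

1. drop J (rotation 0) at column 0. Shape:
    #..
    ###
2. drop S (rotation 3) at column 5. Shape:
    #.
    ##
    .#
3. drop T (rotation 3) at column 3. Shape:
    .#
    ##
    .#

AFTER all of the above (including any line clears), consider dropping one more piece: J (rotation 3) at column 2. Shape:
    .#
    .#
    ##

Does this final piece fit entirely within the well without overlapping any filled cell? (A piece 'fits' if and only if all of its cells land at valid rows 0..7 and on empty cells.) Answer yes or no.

Drop 1: J rot0 at col 0 lands with bottom-row=0; cleared 0 line(s) (total 0); column heights now [2 1 1 0 0 0 0], max=2
Drop 2: S rot3 at col 5 lands with bottom-row=0; cleared 0 line(s) (total 0); column heights now [2 1 1 0 0 3 2], max=3
Drop 3: T rot3 at col 3 lands with bottom-row=0; cleared 0 line(s) (total 0); column heights now [2 1 1 2 3 3 2], max=3
Test piece J rot3 at col 2 (width 2): heights before test = [2 1 1 2 3 3 2]; fits = True

Answer: yes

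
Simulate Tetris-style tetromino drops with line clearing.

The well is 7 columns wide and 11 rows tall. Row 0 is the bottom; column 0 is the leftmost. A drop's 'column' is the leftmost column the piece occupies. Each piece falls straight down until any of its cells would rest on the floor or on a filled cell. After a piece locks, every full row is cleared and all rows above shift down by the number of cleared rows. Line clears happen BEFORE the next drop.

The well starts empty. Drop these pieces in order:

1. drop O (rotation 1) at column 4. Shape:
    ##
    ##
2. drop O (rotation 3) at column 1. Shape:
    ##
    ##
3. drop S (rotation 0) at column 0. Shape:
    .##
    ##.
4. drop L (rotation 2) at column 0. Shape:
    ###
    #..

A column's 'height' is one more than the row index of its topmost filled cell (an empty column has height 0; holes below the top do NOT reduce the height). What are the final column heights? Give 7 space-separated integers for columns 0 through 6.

Drop 1: O rot1 at col 4 lands with bottom-row=0; cleared 0 line(s) (total 0); column heights now [0 0 0 0 2 2 0], max=2
Drop 2: O rot3 at col 1 lands with bottom-row=0; cleared 0 line(s) (total 0); column heights now [0 2 2 0 2 2 0], max=2
Drop 3: S rot0 at col 0 lands with bottom-row=2; cleared 0 line(s) (total 0); column heights now [3 4 4 0 2 2 0], max=4
Drop 4: L rot2 at col 0 lands with bottom-row=3; cleared 0 line(s) (total 0); column heights now [5 5 5 0 2 2 0], max=5

Answer: 5 5 5 0 2 2 0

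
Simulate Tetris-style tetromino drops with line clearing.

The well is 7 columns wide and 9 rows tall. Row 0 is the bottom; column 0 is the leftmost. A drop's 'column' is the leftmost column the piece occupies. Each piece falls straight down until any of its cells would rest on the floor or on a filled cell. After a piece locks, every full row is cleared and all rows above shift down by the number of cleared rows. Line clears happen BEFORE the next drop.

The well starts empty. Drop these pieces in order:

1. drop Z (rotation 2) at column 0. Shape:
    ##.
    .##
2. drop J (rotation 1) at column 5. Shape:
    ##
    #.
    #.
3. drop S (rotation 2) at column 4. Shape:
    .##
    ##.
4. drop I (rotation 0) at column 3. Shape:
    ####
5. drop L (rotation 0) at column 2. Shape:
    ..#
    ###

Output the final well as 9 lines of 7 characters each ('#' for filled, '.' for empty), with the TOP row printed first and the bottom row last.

Answer: .......
....#..
..###..
...####
.....##
....##.
.....##
##...#.
.##..#.

Derivation:
Drop 1: Z rot2 at col 0 lands with bottom-row=0; cleared 0 line(s) (total 0); column heights now [2 2 1 0 0 0 0], max=2
Drop 2: J rot1 at col 5 lands with bottom-row=0; cleared 0 line(s) (total 0); column heights now [2 2 1 0 0 3 3], max=3
Drop 3: S rot2 at col 4 lands with bottom-row=3; cleared 0 line(s) (total 0); column heights now [2 2 1 0 4 5 5], max=5
Drop 4: I rot0 at col 3 lands with bottom-row=5; cleared 0 line(s) (total 0); column heights now [2 2 1 6 6 6 6], max=6
Drop 5: L rot0 at col 2 lands with bottom-row=6; cleared 0 line(s) (total 0); column heights now [2 2 7 7 8 6 6], max=8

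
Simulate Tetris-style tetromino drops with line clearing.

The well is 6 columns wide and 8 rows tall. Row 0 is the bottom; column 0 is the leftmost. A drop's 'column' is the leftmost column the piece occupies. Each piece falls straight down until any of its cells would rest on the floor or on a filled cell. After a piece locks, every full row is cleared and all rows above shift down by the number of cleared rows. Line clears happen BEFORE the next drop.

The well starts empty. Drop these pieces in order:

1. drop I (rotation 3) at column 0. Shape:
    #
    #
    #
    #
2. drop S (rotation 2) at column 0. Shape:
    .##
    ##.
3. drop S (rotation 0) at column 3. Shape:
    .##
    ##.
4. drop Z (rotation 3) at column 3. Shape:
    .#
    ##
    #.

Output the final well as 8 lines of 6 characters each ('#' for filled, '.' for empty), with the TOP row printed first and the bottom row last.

Answer: ......
......
.##...
##....
#...#.
#..##.
#..###
#..##.

Derivation:
Drop 1: I rot3 at col 0 lands with bottom-row=0; cleared 0 line(s) (total 0); column heights now [4 0 0 0 0 0], max=4
Drop 2: S rot2 at col 0 lands with bottom-row=4; cleared 0 line(s) (total 0); column heights now [5 6 6 0 0 0], max=6
Drop 3: S rot0 at col 3 lands with bottom-row=0; cleared 0 line(s) (total 0); column heights now [5 6 6 1 2 2], max=6
Drop 4: Z rot3 at col 3 lands with bottom-row=1; cleared 0 line(s) (total 0); column heights now [5 6 6 3 4 2], max=6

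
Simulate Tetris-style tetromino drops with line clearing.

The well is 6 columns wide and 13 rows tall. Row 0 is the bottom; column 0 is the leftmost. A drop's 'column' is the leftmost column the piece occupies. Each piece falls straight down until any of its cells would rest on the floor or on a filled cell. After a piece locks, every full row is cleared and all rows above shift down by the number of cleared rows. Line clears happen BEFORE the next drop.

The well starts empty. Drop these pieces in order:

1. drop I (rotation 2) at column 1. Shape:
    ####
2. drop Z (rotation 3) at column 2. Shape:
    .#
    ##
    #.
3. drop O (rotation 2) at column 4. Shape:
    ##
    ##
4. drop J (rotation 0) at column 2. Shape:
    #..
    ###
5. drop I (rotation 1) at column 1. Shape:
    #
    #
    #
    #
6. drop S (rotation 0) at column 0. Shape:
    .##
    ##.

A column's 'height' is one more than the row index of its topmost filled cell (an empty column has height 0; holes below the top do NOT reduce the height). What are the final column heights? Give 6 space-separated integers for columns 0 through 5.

Drop 1: I rot2 at col 1 lands with bottom-row=0; cleared 0 line(s) (total 0); column heights now [0 1 1 1 1 0], max=1
Drop 2: Z rot3 at col 2 lands with bottom-row=1; cleared 0 line(s) (total 0); column heights now [0 1 3 4 1 0], max=4
Drop 3: O rot2 at col 4 lands with bottom-row=1; cleared 0 line(s) (total 0); column heights now [0 1 3 4 3 3], max=4
Drop 4: J rot0 at col 2 lands with bottom-row=4; cleared 0 line(s) (total 0); column heights now [0 1 6 5 5 3], max=6
Drop 5: I rot1 at col 1 lands with bottom-row=1; cleared 0 line(s) (total 0); column heights now [0 5 6 5 5 3], max=6
Drop 6: S rot0 at col 0 lands with bottom-row=5; cleared 0 line(s) (total 0); column heights now [6 7 7 5 5 3], max=7

Answer: 6 7 7 5 5 3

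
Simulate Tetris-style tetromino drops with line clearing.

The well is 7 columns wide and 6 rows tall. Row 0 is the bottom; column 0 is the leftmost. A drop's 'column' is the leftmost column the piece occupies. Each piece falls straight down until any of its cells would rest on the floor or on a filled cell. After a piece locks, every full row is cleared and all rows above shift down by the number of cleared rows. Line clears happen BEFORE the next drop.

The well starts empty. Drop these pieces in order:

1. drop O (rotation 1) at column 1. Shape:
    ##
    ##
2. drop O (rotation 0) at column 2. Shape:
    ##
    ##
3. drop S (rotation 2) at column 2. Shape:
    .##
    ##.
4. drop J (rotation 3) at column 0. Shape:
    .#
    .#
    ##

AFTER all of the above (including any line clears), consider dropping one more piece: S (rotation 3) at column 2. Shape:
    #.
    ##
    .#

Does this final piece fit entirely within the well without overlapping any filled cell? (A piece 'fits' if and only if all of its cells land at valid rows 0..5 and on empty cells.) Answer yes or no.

Answer: no

Derivation:
Drop 1: O rot1 at col 1 lands with bottom-row=0; cleared 0 line(s) (total 0); column heights now [0 2 2 0 0 0 0], max=2
Drop 2: O rot0 at col 2 lands with bottom-row=2; cleared 0 line(s) (total 0); column heights now [0 2 4 4 0 0 0], max=4
Drop 3: S rot2 at col 2 lands with bottom-row=4; cleared 0 line(s) (total 0); column heights now [0 2 5 6 6 0 0], max=6
Drop 4: J rot3 at col 0 lands with bottom-row=2; cleared 0 line(s) (total 0); column heights now [3 5 5 6 6 0 0], max=6
Test piece S rot3 at col 2 (width 2): heights before test = [3 5 5 6 6 0 0]; fits = False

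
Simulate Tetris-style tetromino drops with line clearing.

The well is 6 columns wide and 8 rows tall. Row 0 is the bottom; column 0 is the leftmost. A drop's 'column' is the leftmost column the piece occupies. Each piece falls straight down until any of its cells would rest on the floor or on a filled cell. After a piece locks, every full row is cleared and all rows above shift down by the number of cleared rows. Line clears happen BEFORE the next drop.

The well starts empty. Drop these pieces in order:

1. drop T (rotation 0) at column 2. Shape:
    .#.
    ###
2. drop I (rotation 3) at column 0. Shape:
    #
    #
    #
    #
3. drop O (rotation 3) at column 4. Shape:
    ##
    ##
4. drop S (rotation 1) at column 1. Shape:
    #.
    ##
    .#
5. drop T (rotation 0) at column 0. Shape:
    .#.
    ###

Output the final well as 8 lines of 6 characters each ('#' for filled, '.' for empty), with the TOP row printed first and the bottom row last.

Drop 1: T rot0 at col 2 lands with bottom-row=0; cleared 0 line(s) (total 0); column heights now [0 0 1 2 1 0], max=2
Drop 2: I rot3 at col 0 lands with bottom-row=0; cleared 0 line(s) (total 0); column heights now [4 0 1 2 1 0], max=4
Drop 3: O rot3 at col 4 lands with bottom-row=1; cleared 0 line(s) (total 0); column heights now [4 0 1 2 3 3], max=4
Drop 4: S rot1 at col 1 lands with bottom-row=1; cleared 0 line(s) (total 0); column heights now [4 4 3 2 3 3], max=4
Drop 5: T rot0 at col 0 lands with bottom-row=4; cleared 0 line(s) (total 0); column heights now [5 6 5 2 3 3], max=6

Answer: ......
......
.#....
###...
##....
###.##
#.####
#.###.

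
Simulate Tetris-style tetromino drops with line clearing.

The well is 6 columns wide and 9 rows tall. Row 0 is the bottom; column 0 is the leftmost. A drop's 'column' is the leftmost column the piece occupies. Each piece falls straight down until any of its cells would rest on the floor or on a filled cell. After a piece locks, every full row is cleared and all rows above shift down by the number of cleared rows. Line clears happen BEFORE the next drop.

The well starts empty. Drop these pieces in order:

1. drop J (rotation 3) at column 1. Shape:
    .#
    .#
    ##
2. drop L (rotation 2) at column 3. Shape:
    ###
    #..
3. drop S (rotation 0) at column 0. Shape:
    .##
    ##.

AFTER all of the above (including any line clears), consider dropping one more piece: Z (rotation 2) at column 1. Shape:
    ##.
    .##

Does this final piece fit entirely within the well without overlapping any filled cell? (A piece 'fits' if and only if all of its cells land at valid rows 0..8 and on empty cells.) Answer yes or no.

Answer: yes

Derivation:
Drop 1: J rot3 at col 1 lands with bottom-row=0; cleared 0 line(s) (total 0); column heights now [0 1 3 0 0 0], max=3
Drop 2: L rot2 at col 3 lands with bottom-row=0; cleared 0 line(s) (total 0); column heights now [0 1 3 2 2 2], max=3
Drop 3: S rot0 at col 0 lands with bottom-row=2; cleared 0 line(s) (total 0); column heights now [3 4 4 2 2 2], max=4
Test piece Z rot2 at col 1 (width 3): heights before test = [3 4 4 2 2 2]; fits = True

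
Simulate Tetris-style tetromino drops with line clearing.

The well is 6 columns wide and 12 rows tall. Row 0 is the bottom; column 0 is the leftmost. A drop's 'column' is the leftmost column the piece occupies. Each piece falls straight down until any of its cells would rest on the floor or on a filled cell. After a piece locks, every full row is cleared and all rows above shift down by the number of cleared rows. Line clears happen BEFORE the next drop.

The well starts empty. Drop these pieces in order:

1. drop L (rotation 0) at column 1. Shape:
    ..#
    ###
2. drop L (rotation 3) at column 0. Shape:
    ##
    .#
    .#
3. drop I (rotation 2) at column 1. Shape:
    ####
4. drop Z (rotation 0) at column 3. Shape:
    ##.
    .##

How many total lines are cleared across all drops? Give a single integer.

Answer: 0

Derivation:
Drop 1: L rot0 at col 1 lands with bottom-row=0; cleared 0 line(s) (total 0); column heights now [0 1 1 2 0 0], max=2
Drop 2: L rot3 at col 0 lands with bottom-row=1; cleared 0 line(s) (total 0); column heights now [4 4 1 2 0 0], max=4
Drop 3: I rot2 at col 1 lands with bottom-row=4; cleared 0 line(s) (total 0); column heights now [4 5 5 5 5 0], max=5
Drop 4: Z rot0 at col 3 lands with bottom-row=5; cleared 0 line(s) (total 0); column heights now [4 5 5 7 7 6], max=7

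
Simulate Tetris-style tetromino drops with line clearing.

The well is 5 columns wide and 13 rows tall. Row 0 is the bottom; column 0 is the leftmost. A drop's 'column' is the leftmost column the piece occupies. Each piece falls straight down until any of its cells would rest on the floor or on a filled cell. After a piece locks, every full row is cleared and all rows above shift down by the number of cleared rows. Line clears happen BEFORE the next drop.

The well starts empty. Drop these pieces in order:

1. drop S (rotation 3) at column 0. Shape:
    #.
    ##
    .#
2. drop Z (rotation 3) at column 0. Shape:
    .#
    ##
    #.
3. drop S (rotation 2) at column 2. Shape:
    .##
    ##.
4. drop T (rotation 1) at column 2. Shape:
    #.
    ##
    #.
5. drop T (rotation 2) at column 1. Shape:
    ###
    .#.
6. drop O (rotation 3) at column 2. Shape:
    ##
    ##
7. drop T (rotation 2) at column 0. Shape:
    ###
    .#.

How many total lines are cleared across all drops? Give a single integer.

Answer: 1

Derivation:
Drop 1: S rot3 at col 0 lands with bottom-row=0; cleared 0 line(s) (total 0); column heights now [3 2 0 0 0], max=3
Drop 2: Z rot3 at col 0 lands with bottom-row=3; cleared 0 line(s) (total 0); column heights now [5 6 0 0 0], max=6
Drop 3: S rot2 at col 2 lands with bottom-row=0; cleared 0 line(s) (total 0); column heights now [5 6 1 2 2], max=6
Drop 4: T rot1 at col 2 lands with bottom-row=1; cleared 1 line(s) (total 1); column heights now [4 5 3 2 0], max=5
Drop 5: T rot2 at col 1 lands with bottom-row=4; cleared 0 line(s) (total 1); column heights now [4 6 6 6 0], max=6
Drop 6: O rot3 at col 2 lands with bottom-row=6; cleared 0 line(s) (total 1); column heights now [4 6 8 8 0], max=8
Drop 7: T rot2 at col 0 lands with bottom-row=7; cleared 0 line(s) (total 1); column heights now [9 9 9 8 0], max=9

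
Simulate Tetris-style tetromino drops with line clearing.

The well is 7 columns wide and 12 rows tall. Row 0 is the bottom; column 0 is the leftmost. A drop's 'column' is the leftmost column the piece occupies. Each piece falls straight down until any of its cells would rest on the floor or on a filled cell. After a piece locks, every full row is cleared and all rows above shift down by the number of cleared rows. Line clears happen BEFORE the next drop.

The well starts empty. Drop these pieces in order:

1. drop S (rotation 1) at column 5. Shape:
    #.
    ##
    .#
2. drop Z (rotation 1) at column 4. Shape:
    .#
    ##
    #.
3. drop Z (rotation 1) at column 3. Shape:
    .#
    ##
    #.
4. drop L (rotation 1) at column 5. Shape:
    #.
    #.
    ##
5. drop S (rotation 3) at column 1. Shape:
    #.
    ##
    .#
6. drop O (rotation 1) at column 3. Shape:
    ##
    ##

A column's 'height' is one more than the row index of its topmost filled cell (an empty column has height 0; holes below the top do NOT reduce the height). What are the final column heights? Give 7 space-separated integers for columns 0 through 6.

Answer: 0 3 2 8 8 8 6

Derivation:
Drop 1: S rot1 at col 5 lands with bottom-row=0; cleared 0 line(s) (total 0); column heights now [0 0 0 0 0 3 2], max=3
Drop 2: Z rot1 at col 4 lands with bottom-row=2; cleared 0 line(s) (total 0); column heights now [0 0 0 0 4 5 2], max=5
Drop 3: Z rot1 at col 3 lands with bottom-row=3; cleared 0 line(s) (total 0); column heights now [0 0 0 5 6 5 2], max=6
Drop 4: L rot1 at col 5 lands with bottom-row=5; cleared 0 line(s) (total 0); column heights now [0 0 0 5 6 8 6], max=8
Drop 5: S rot3 at col 1 lands with bottom-row=0; cleared 0 line(s) (total 0); column heights now [0 3 2 5 6 8 6], max=8
Drop 6: O rot1 at col 3 lands with bottom-row=6; cleared 0 line(s) (total 0); column heights now [0 3 2 8 8 8 6], max=8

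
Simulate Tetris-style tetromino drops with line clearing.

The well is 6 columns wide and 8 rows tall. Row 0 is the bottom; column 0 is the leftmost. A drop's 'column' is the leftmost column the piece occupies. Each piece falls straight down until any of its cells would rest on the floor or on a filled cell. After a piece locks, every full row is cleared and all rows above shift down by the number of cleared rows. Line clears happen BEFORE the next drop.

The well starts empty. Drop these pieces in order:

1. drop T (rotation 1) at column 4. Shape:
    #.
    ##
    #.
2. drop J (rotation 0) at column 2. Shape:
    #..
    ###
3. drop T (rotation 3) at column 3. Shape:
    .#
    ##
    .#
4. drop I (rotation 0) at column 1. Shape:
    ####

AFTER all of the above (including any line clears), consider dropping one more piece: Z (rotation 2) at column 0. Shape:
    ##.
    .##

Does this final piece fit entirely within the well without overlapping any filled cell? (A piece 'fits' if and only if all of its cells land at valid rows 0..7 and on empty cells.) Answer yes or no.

Answer: no

Derivation:
Drop 1: T rot1 at col 4 lands with bottom-row=0; cleared 0 line(s) (total 0); column heights now [0 0 0 0 3 2], max=3
Drop 2: J rot0 at col 2 lands with bottom-row=3; cleared 0 line(s) (total 0); column heights now [0 0 5 4 4 2], max=5
Drop 3: T rot3 at col 3 lands with bottom-row=4; cleared 0 line(s) (total 0); column heights now [0 0 5 6 7 2], max=7
Drop 4: I rot0 at col 1 lands with bottom-row=7; cleared 0 line(s) (total 0); column heights now [0 8 8 8 8 2], max=8
Test piece Z rot2 at col 0 (width 3): heights before test = [0 8 8 8 8 2]; fits = False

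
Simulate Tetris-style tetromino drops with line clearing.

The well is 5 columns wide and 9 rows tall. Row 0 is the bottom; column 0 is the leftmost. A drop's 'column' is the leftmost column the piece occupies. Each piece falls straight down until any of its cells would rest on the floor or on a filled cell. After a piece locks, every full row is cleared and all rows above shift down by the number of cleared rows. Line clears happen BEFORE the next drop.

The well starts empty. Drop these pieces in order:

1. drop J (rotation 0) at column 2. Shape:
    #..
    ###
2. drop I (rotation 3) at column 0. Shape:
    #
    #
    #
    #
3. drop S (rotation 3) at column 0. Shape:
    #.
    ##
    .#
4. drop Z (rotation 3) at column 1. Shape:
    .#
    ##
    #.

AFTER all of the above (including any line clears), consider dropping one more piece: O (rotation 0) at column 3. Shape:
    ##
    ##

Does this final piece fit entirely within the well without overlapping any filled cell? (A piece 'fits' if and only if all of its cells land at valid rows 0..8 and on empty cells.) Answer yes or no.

Drop 1: J rot0 at col 2 lands with bottom-row=0; cleared 0 line(s) (total 0); column heights now [0 0 2 1 1], max=2
Drop 2: I rot3 at col 0 lands with bottom-row=0; cleared 0 line(s) (total 0); column heights now [4 0 2 1 1], max=4
Drop 3: S rot3 at col 0 lands with bottom-row=3; cleared 0 line(s) (total 0); column heights now [6 5 2 1 1], max=6
Drop 4: Z rot3 at col 1 lands with bottom-row=5; cleared 0 line(s) (total 0); column heights now [6 7 8 1 1], max=8
Test piece O rot0 at col 3 (width 2): heights before test = [6 7 8 1 1]; fits = True

Answer: yes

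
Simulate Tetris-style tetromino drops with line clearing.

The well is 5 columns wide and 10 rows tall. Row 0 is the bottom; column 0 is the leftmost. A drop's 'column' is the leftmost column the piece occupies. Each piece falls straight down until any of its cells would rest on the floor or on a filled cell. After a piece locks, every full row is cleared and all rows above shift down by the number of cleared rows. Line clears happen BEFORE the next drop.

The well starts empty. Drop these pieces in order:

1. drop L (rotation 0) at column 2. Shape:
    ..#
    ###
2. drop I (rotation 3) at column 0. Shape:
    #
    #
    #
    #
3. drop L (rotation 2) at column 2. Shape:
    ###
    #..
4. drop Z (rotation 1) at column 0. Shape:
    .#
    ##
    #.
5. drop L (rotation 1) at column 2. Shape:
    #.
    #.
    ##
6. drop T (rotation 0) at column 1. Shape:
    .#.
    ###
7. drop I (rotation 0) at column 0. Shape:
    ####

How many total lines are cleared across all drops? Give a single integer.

Answer: 0

Derivation:
Drop 1: L rot0 at col 2 lands with bottom-row=0; cleared 0 line(s) (total 0); column heights now [0 0 1 1 2], max=2
Drop 2: I rot3 at col 0 lands with bottom-row=0; cleared 0 line(s) (total 0); column heights now [4 0 1 1 2], max=4
Drop 3: L rot2 at col 2 lands with bottom-row=1; cleared 0 line(s) (total 0); column heights now [4 0 3 3 3], max=4
Drop 4: Z rot1 at col 0 lands with bottom-row=4; cleared 0 line(s) (total 0); column heights now [6 7 3 3 3], max=7
Drop 5: L rot1 at col 2 lands with bottom-row=3; cleared 0 line(s) (total 0); column heights now [6 7 6 4 3], max=7
Drop 6: T rot0 at col 1 lands with bottom-row=7; cleared 0 line(s) (total 0); column heights now [6 8 9 8 3], max=9
Drop 7: I rot0 at col 0 lands with bottom-row=9; cleared 0 line(s) (total 0); column heights now [10 10 10 10 3], max=10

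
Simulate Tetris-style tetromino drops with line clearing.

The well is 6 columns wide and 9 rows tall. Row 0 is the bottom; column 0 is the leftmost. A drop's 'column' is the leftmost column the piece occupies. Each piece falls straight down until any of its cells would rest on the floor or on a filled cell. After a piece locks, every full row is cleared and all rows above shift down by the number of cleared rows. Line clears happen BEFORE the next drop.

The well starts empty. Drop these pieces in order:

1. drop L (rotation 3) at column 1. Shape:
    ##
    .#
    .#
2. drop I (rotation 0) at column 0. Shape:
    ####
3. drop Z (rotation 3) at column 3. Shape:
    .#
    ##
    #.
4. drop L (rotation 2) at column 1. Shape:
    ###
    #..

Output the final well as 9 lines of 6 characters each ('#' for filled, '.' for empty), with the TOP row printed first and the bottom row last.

Drop 1: L rot3 at col 1 lands with bottom-row=0; cleared 0 line(s) (total 0); column heights now [0 3 3 0 0 0], max=3
Drop 2: I rot0 at col 0 lands with bottom-row=3; cleared 0 line(s) (total 0); column heights now [4 4 4 4 0 0], max=4
Drop 3: Z rot3 at col 3 lands with bottom-row=4; cleared 0 line(s) (total 0); column heights now [4 4 4 6 7 0], max=7
Drop 4: L rot2 at col 1 lands with bottom-row=5; cleared 0 line(s) (total 0); column heights now [4 7 7 7 7 0], max=7

Answer: ......
......
.####.
.#.##.
...#..
####..
.##...
..#...
..#...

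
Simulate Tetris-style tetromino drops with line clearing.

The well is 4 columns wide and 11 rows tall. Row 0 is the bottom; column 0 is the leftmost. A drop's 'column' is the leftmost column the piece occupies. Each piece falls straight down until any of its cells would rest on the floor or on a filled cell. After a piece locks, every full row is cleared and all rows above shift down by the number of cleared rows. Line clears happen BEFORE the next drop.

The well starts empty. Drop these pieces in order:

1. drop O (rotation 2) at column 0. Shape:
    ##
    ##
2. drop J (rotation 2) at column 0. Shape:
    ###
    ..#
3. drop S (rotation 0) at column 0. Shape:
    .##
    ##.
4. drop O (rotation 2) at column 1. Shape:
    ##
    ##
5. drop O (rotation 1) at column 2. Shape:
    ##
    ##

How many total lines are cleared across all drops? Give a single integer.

Drop 1: O rot2 at col 0 lands with bottom-row=0; cleared 0 line(s) (total 0); column heights now [2 2 0 0], max=2
Drop 2: J rot2 at col 0 lands with bottom-row=1; cleared 0 line(s) (total 0); column heights now [3 3 3 0], max=3
Drop 3: S rot0 at col 0 lands with bottom-row=3; cleared 0 line(s) (total 0); column heights now [4 5 5 0], max=5
Drop 4: O rot2 at col 1 lands with bottom-row=5; cleared 0 line(s) (total 0); column heights now [4 7 7 0], max=7
Drop 5: O rot1 at col 2 lands with bottom-row=7; cleared 0 line(s) (total 0); column heights now [4 7 9 9], max=9

Answer: 0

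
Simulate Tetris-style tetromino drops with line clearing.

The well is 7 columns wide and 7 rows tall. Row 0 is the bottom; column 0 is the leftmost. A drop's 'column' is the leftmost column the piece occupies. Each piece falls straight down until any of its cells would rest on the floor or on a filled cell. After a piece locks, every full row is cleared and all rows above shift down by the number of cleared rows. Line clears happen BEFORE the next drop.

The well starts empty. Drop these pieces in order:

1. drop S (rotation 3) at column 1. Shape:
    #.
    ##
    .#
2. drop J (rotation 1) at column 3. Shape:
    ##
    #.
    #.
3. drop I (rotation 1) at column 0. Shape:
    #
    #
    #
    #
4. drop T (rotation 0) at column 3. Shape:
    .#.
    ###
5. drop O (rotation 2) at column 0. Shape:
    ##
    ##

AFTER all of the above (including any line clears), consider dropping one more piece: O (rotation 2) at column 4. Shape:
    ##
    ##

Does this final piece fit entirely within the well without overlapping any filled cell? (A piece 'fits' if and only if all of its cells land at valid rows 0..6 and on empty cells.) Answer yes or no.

Drop 1: S rot3 at col 1 lands with bottom-row=0; cleared 0 line(s) (total 0); column heights now [0 3 2 0 0 0 0], max=3
Drop 2: J rot1 at col 3 lands with bottom-row=0; cleared 0 line(s) (total 0); column heights now [0 3 2 3 3 0 0], max=3
Drop 3: I rot1 at col 0 lands with bottom-row=0; cleared 0 line(s) (total 0); column heights now [4 3 2 3 3 0 0], max=4
Drop 4: T rot0 at col 3 lands with bottom-row=3; cleared 0 line(s) (total 0); column heights now [4 3 2 4 5 4 0], max=5
Drop 5: O rot2 at col 0 lands with bottom-row=4; cleared 0 line(s) (total 0); column heights now [6 6 2 4 5 4 0], max=6
Test piece O rot2 at col 4 (width 2): heights before test = [6 6 2 4 5 4 0]; fits = True

Answer: yes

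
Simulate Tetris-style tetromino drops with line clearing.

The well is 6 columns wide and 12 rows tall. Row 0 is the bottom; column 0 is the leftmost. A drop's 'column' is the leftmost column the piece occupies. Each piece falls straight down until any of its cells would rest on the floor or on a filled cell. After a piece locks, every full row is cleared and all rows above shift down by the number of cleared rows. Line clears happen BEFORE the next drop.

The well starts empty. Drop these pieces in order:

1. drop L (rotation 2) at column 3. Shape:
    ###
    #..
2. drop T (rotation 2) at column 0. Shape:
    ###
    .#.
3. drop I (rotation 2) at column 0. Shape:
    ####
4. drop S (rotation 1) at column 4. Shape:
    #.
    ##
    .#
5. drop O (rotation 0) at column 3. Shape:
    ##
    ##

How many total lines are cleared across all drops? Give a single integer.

Answer: 2

Derivation:
Drop 1: L rot2 at col 3 lands with bottom-row=0; cleared 0 line(s) (total 0); column heights now [0 0 0 2 2 2], max=2
Drop 2: T rot2 at col 0 lands with bottom-row=0; cleared 1 line(s) (total 1); column heights now [0 1 0 1 0 0], max=1
Drop 3: I rot2 at col 0 lands with bottom-row=1; cleared 0 line(s) (total 1); column heights now [2 2 2 2 0 0], max=2
Drop 4: S rot1 at col 4 lands with bottom-row=0; cleared 1 line(s) (total 2); column heights now [0 1 0 1 2 1], max=2
Drop 5: O rot0 at col 3 lands with bottom-row=2; cleared 0 line(s) (total 2); column heights now [0 1 0 4 4 1], max=4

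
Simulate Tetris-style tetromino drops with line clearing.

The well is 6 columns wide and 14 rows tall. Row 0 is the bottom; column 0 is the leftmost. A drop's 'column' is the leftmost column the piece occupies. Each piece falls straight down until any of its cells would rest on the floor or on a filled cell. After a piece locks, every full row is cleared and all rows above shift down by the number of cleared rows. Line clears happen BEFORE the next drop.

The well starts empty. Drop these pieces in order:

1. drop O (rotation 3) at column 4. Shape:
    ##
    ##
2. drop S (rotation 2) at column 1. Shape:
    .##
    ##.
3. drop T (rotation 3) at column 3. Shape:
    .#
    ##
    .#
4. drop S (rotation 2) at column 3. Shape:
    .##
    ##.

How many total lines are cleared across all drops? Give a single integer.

Answer: 0

Derivation:
Drop 1: O rot3 at col 4 lands with bottom-row=0; cleared 0 line(s) (total 0); column heights now [0 0 0 0 2 2], max=2
Drop 2: S rot2 at col 1 lands with bottom-row=0; cleared 0 line(s) (total 0); column heights now [0 1 2 2 2 2], max=2
Drop 3: T rot3 at col 3 lands with bottom-row=2; cleared 0 line(s) (total 0); column heights now [0 1 2 4 5 2], max=5
Drop 4: S rot2 at col 3 lands with bottom-row=5; cleared 0 line(s) (total 0); column heights now [0 1 2 6 7 7], max=7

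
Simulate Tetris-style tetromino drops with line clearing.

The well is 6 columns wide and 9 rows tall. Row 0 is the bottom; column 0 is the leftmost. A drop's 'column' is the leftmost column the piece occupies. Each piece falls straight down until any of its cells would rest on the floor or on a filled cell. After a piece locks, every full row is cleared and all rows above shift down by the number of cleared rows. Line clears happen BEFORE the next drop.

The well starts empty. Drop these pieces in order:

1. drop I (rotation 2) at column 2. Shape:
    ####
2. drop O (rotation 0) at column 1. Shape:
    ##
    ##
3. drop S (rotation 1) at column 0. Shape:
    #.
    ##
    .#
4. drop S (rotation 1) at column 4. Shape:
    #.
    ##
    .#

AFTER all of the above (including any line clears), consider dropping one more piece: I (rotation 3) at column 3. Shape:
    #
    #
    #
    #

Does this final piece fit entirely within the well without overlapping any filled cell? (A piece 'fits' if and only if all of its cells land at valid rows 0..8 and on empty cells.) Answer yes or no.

Drop 1: I rot2 at col 2 lands with bottom-row=0; cleared 0 line(s) (total 0); column heights now [0 0 1 1 1 1], max=1
Drop 2: O rot0 at col 1 lands with bottom-row=1; cleared 0 line(s) (total 0); column heights now [0 3 3 1 1 1], max=3
Drop 3: S rot1 at col 0 lands with bottom-row=3; cleared 0 line(s) (total 0); column heights now [6 5 3 1 1 1], max=6
Drop 4: S rot1 at col 4 lands with bottom-row=1; cleared 0 line(s) (total 0); column heights now [6 5 3 1 4 3], max=6
Test piece I rot3 at col 3 (width 1): heights before test = [6 5 3 1 4 3]; fits = True

Answer: yes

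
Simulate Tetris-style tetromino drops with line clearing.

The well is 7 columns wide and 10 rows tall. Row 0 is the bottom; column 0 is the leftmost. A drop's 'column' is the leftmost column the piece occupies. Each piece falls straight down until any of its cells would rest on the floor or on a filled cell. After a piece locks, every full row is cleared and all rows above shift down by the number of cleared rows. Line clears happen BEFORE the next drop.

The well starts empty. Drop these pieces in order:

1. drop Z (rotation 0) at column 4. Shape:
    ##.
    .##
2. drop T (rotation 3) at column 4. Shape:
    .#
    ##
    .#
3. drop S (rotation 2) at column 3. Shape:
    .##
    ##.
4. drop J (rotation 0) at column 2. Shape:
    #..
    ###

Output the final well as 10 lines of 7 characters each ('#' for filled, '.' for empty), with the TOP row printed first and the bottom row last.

Drop 1: Z rot0 at col 4 lands with bottom-row=0; cleared 0 line(s) (total 0); column heights now [0 0 0 0 2 2 1], max=2
Drop 2: T rot3 at col 4 lands with bottom-row=2; cleared 0 line(s) (total 0); column heights now [0 0 0 0 4 5 1], max=5
Drop 3: S rot2 at col 3 lands with bottom-row=4; cleared 0 line(s) (total 0); column heights now [0 0 0 5 6 6 1], max=6
Drop 4: J rot0 at col 2 lands with bottom-row=6; cleared 0 line(s) (total 0); column heights now [0 0 8 7 7 6 1], max=8

Answer: .......
.......
..#....
..###..
....##.
...###.
....##.
.....#.
....##.
.....##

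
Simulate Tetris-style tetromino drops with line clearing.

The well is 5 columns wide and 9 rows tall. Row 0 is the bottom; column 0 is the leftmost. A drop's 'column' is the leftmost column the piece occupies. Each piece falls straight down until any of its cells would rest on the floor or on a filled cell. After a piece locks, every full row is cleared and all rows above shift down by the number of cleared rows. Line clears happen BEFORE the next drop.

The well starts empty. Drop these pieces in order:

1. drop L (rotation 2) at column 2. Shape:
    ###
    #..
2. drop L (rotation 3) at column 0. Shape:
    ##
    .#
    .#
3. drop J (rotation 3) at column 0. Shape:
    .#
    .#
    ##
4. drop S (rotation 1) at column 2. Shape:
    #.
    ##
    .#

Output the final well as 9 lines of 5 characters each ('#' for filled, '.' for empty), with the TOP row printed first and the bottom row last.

Answer: .....
.....
.....
.#...
.##..
####.
##.#.
.####
.##..

Derivation:
Drop 1: L rot2 at col 2 lands with bottom-row=0; cleared 0 line(s) (total 0); column heights now [0 0 2 2 2], max=2
Drop 2: L rot3 at col 0 lands with bottom-row=0; cleared 0 line(s) (total 0); column heights now [3 3 2 2 2], max=3
Drop 3: J rot3 at col 0 lands with bottom-row=3; cleared 0 line(s) (total 0); column heights now [4 6 2 2 2], max=6
Drop 4: S rot1 at col 2 lands with bottom-row=2; cleared 0 line(s) (total 0); column heights now [4 6 5 4 2], max=6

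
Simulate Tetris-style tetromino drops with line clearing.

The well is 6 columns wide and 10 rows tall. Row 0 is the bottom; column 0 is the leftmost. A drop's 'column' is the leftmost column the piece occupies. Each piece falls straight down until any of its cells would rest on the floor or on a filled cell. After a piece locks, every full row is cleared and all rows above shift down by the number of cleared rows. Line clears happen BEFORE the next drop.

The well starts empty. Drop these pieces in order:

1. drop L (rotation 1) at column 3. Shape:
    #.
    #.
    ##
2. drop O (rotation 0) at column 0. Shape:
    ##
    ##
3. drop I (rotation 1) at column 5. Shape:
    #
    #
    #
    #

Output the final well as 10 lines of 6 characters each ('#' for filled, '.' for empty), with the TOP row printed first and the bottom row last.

Answer: ......
......
......
......
......
......
.....#
...#.#
##.#.#
##.###

Derivation:
Drop 1: L rot1 at col 3 lands with bottom-row=0; cleared 0 line(s) (total 0); column heights now [0 0 0 3 1 0], max=3
Drop 2: O rot0 at col 0 lands with bottom-row=0; cleared 0 line(s) (total 0); column heights now [2 2 0 3 1 0], max=3
Drop 3: I rot1 at col 5 lands with bottom-row=0; cleared 0 line(s) (total 0); column heights now [2 2 0 3 1 4], max=4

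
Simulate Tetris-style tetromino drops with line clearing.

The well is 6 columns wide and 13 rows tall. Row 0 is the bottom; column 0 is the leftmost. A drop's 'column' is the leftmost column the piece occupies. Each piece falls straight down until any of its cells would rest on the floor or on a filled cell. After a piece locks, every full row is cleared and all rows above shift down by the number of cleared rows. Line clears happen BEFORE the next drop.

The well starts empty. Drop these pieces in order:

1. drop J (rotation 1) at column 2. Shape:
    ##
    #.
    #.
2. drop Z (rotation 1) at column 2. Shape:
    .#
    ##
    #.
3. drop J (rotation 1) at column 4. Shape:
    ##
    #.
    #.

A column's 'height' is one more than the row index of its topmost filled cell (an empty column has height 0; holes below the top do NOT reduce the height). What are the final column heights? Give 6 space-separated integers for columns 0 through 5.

Answer: 0 0 5 6 3 3

Derivation:
Drop 1: J rot1 at col 2 lands with bottom-row=0; cleared 0 line(s) (total 0); column heights now [0 0 3 3 0 0], max=3
Drop 2: Z rot1 at col 2 lands with bottom-row=3; cleared 0 line(s) (total 0); column heights now [0 0 5 6 0 0], max=6
Drop 3: J rot1 at col 4 lands with bottom-row=0; cleared 0 line(s) (total 0); column heights now [0 0 5 6 3 3], max=6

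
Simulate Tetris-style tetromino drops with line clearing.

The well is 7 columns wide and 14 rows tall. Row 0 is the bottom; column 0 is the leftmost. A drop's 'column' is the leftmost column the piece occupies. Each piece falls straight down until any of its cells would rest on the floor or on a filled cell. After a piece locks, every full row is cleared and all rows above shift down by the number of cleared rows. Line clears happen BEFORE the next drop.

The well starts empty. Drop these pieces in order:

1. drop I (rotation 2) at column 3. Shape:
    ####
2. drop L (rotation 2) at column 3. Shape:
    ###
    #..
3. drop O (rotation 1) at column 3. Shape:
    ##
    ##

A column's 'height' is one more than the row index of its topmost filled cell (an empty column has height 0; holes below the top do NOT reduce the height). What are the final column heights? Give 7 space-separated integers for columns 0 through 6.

Drop 1: I rot2 at col 3 lands with bottom-row=0; cleared 0 line(s) (total 0); column heights now [0 0 0 1 1 1 1], max=1
Drop 2: L rot2 at col 3 lands with bottom-row=1; cleared 0 line(s) (total 0); column heights now [0 0 0 3 3 3 1], max=3
Drop 3: O rot1 at col 3 lands with bottom-row=3; cleared 0 line(s) (total 0); column heights now [0 0 0 5 5 3 1], max=5

Answer: 0 0 0 5 5 3 1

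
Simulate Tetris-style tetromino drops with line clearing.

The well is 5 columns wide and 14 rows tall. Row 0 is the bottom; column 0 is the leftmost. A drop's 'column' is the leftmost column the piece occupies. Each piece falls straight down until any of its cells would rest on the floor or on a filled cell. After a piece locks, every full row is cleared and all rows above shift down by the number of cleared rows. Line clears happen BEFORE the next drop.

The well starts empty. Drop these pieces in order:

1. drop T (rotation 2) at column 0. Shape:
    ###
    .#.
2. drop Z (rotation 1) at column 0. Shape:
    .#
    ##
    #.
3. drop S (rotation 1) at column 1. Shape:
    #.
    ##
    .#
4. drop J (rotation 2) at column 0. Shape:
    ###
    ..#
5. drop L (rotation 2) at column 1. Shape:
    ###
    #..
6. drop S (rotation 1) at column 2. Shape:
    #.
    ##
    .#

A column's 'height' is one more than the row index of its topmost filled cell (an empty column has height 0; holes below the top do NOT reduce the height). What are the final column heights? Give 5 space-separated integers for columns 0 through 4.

Answer: 8 10 13 12 0

Derivation:
Drop 1: T rot2 at col 0 lands with bottom-row=0; cleared 0 line(s) (total 0); column heights now [2 2 2 0 0], max=2
Drop 2: Z rot1 at col 0 lands with bottom-row=2; cleared 0 line(s) (total 0); column heights now [4 5 2 0 0], max=5
Drop 3: S rot1 at col 1 lands with bottom-row=4; cleared 0 line(s) (total 0); column heights now [4 7 6 0 0], max=7
Drop 4: J rot2 at col 0 lands with bottom-row=6; cleared 0 line(s) (total 0); column heights now [8 8 8 0 0], max=8
Drop 5: L rot2 at col 1 lands with bottom-row=8; cleared 0 line(s) (total 0); column heights now [8 10 10 10 0], max=10
Drop 6: S rot1 at col 2 lands with bottom-row=10; cleared 0 line(s) (total 0); column heights now [8 10 13 12 0], max=13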